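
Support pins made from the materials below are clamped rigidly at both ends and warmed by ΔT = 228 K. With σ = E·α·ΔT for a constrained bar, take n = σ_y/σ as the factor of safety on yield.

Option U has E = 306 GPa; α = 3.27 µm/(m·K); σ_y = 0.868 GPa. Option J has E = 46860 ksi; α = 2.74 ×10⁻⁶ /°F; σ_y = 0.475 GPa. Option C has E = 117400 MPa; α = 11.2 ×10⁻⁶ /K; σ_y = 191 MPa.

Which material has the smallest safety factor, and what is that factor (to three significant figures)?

Per material, after unit conversion:
  option U: E = 306.0, α = 3.27, σ_y = 868.0 → σ = 228 MPa, n = 3.80
  option J: E = 323.1, α = 4.93, σ_y = 475.0 → σ = 363 MPa, n = 1.31
  option C: E = 117.4, α = 11.2, σ_y = 191.0 → σ = 300 MPa, n = 0.637
Option C has the lowest safety factor, n = 0.637.

option C, n = 0.637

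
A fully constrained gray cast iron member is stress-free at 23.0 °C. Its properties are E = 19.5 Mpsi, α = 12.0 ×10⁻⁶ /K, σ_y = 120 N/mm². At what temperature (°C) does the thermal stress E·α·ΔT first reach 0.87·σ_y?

87.7 °C

E = 19.5 Mpsi = 134.4 GPa.
σ_y = 120 N/mm² = 120.0 MPa.
E·α·ΔT = 104.4 MPa ⇒ ΔT = 104.4 / (134.4×10³ × 12.0×10⁻⁶) = 64.71 K.
T = 23.0 + 64.71 = 87.71 °C.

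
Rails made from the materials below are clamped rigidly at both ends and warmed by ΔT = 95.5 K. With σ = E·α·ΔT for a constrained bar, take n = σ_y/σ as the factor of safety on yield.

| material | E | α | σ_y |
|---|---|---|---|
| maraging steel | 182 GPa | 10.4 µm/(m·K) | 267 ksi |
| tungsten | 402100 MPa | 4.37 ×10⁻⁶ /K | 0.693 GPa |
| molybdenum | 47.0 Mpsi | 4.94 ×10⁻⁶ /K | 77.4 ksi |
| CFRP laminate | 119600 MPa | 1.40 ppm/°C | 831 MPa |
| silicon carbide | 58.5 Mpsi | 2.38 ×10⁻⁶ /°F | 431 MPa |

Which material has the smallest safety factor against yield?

In consistent units (E in GPa, α in ×10⁻⁶/K, σ_y in MPa):
  maraging steel: E = 182.0, α = 10.4, σ_y = 1841 → σ = 181 MPa, n = 10.2
  tungsten: E = 402.1, α = 4.37, σ_y = 693.0 → σ = 168 MPa, n = 4.13
  molybdenum: E = 324.1, α = 4.94, σ_y = 533.7 → σ = 153 MPa, n = 3.49
  CFRP laminate: E = 119.6, α = 1.40, σ_y = 831.0 → σ = 16.0 MPa, n = 52.0
  silicon carbide: E = 403.3, α = 4.28, σ_y = 431.0 → σ = 165 MPa, n = 2.61
Smallest n: silicon carbide with n = 2.61.

silicon carbide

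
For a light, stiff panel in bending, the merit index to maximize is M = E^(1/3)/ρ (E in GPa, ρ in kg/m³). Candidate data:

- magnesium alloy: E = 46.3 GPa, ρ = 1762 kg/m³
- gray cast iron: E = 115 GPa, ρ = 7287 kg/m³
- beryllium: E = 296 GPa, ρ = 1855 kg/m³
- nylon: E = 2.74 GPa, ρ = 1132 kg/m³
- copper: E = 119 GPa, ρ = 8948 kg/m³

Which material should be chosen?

Evaluate M for each candidate:
  beryllium: M = 3.59×10⁻³
  magnesium alloy: M = 2.04×10⁻³
  nylon: M = 1.24×10⁻³
  gray cast iron: M = 0.667×10⁻³
  copper: M = 0.550×10⁻³
Highest index: beryllium.

beryllium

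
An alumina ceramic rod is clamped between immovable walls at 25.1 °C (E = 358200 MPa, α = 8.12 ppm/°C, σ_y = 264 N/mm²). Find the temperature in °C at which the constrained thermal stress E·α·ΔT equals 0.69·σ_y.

E = 358200 MPa = 358.2 GPa.
σ_y = 264 N/mm² = 264.0 MPa.
E·α·ΔT = 182.2 MPa ⇒ ΔT = 182.2 / (358.2×10³ × 8.12×10⁻⁶) = 62.63 K.
T = 25.1 + 62.63 = 87.73 °C.

87.7 °C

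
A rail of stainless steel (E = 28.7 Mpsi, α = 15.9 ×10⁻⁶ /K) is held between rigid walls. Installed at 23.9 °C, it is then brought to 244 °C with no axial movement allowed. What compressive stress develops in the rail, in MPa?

E = 28.7 Mpsi = 197.9 GPa.
ΔT = 220.1 K. Constrained thermal stress σ = E·α·ΔT = 197.9×10³ MPa × 15.9×10⁻⁶ × 220.1 = 692 MPa (compressive).

692 MPa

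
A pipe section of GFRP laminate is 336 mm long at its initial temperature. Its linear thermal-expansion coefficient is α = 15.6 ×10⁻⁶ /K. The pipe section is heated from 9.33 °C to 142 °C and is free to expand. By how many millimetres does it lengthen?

0.695 mm

ΔT = 142 − 9.33 = 132.7 K.
ΔL = α·L₀·ΔT = 15.6×10⁻⁶ × 336 mm × 132.7 K = 0.695 mm.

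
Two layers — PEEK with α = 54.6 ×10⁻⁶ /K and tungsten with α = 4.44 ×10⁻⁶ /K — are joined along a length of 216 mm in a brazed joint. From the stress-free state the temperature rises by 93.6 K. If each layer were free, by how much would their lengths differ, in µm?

Δα = |54.6 − 4.44|×10⁻⁶/K = 50.2×10⁻⁶/K.
ΔL_mismatch = Δα·L·ΔT = 50.2×10⁻⁶ × 216.0 mm × 93.6 K = 1010 µm.

1010 µm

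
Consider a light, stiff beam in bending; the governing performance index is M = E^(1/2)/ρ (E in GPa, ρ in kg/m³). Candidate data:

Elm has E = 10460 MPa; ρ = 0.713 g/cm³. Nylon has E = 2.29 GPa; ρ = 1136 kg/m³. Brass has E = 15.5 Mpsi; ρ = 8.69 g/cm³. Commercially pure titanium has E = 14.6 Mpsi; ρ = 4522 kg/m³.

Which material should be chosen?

In SI units:
  elm: E = 10.46 GPa, ρ = 713.0 kg/m³
  nylon: E = 2.290 GPa, ρ = 1136 kg/m³
  brass: E = 106.9 GPa, ρ = 8690 kg/m³
  commercially pure titanium: E = 100.7 GPa, ρ = 4522 kg/m³
  elm: M = 4.54×10⁻³
  commercially pure titanium: M = 2.22×10⁻³
  nylon: M = 1.33×10⁻³
  brass: M = 1.19×10⁻³
Elm has the largest M.

elm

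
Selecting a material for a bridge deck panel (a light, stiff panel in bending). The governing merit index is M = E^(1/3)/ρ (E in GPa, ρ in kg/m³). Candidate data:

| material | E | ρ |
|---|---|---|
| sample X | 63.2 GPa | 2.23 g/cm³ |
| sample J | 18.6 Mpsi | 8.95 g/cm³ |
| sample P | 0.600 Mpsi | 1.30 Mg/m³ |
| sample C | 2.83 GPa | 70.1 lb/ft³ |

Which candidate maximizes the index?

sample X

Putting every candidate on a common basis:
  sample X: E = 63.20 GPa, ρ = 2230 kg/m³
  sample J: E = 128.2 GPa, ρ = 8950 kg/m³
  sample P: E = 4.137 GPa, ρ = 1300 kg/m³
  sample C: E = 2.830 GPa, ρ = 1123 kg/m³
  sample X: M = 1.79×10⁻³
  sample C: M = 1.26×10⁻³
  sample P: M = 1.23×10⁻³
  sample J: M = 0.563×10⁻³
Sample X has the largest M.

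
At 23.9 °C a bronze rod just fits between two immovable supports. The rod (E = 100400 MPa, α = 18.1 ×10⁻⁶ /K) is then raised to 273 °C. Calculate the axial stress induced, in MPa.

E = 100400 MPa = 100.4 GPa.
ΔT = 249.1 K. Constrained thermal stress σ = E·α·ΔT = 100.4×10³ MPa × 18.1×10⁻⁶ × 249.1 = 453 MPa (compressive).

453 MPa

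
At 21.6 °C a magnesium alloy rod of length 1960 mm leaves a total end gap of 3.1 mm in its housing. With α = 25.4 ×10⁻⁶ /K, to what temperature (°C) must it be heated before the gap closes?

α·L₀·ΔT = 3.1 mm ⇒ ΔT = 3.1 / (25.4×10⁻⁶ × 1960.0) = 62.27 K.
T = 21.6 + 62.27 = 83.87 °C.

83.9 °C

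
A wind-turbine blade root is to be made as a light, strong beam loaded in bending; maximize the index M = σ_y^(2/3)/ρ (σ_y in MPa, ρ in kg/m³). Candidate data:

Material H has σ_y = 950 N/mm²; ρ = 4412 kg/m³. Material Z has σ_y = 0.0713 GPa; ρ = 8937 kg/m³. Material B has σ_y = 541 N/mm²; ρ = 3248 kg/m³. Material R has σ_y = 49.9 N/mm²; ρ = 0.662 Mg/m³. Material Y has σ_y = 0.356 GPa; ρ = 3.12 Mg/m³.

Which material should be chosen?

In SI units:
  material H: σ_y = 950.0 MPa, ρ = 4412 kg/m³
  material Z: σ_y = 71.30 MPa, ρ = 8937 kg/m³
  material B: σ_y = 541.0 MPa, ρ = 3248 kg/m³
  material R: σ_y = 49.90 MPa, ρ = 662.0 kg/m³
  material Y: σ_y = 356.0 MPa, ρ = 3120 kg/m³
  material H: M = 21.9×10⁻³
  material R: M = 20.5×10⁻³
  material B: M = 20.4×10⁻³
  material Y: M = 16.1×10⁻³
  material Z: M = 1.92×10⁻³
Material H has the largest M.

material H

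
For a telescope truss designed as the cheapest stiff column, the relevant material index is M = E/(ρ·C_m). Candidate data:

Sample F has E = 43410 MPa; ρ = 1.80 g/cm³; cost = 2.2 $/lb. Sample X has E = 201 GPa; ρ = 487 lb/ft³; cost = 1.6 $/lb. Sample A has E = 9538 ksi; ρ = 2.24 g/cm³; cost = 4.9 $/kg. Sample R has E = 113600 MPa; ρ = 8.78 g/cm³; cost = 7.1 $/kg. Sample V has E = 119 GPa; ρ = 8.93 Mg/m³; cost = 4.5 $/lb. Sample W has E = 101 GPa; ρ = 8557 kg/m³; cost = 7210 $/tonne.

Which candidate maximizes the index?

sample X

Normalizing units and computing the index:
  sample F: E = 43.41 GPa, ρ = 1800 kg/m³, cost = 4.850 $/kg
  sample X: E = 201.0 GPa, ρ = 7801 kg/m³, cost = 3.527 $/kg
  sample A: E = 65.76 GPa, ρ = 2240 kg/m³, cost = 4.900 $/kg
  sample R: E = 113.6 GPa, ρ = 8780 kg/m³, cost = 7.100 $/kg
  sample V: E = 119.0 GPa, ρ = 8930 kg/m³, cost = 9.921 $/kg
  sample W: E = 101.0 GPa, ρ = 8557 kg/m³, cost = 7.210 $/kg
  sample X: M = 7.30 MN·m per $
  sample A: M = 5.99 MN·m per $
  sample F: M = 4.97 MN·m per $
  sample R: M = 1.82 MN·m per $
  sample W: M = 1.64 MN·m per $
  sample V: M = 1.34 MN·m per $
Sample X ranks first.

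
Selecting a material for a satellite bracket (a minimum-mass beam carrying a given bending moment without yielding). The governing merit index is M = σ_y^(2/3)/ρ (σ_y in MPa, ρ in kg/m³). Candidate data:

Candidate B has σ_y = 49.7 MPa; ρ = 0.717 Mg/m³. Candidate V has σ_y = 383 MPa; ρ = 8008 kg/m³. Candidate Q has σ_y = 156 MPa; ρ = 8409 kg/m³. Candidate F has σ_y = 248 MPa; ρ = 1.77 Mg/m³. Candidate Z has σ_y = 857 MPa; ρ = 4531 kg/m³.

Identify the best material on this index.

In SI units:
  candidate B: σ_y = 49.70 MPa, ρ = 717.0 kg/m³
  candidate V: σ_y = 383.0 MPa, ρ = 8008 kg/m³
  candidate Q: σ_y = 156.0 MPa, ρ = 8409 kg/m³
  candidate F: σ_y = 248.0 MPa, ρ = 1770 kg/m³
  candidate Z: σ_y = 857.0 MPa, ρ = 4531 kg/m³
  candidate F: M = 22.3×10⁻³
  candidate Z: M = 19.9×10⁻³
  candidate B: M = 18.9×10⁻³
  candidate V: M = 6.59×10⁻³
  candidate Q: M = 3.45×10⁻³
Highest index: candidate F.

candidate F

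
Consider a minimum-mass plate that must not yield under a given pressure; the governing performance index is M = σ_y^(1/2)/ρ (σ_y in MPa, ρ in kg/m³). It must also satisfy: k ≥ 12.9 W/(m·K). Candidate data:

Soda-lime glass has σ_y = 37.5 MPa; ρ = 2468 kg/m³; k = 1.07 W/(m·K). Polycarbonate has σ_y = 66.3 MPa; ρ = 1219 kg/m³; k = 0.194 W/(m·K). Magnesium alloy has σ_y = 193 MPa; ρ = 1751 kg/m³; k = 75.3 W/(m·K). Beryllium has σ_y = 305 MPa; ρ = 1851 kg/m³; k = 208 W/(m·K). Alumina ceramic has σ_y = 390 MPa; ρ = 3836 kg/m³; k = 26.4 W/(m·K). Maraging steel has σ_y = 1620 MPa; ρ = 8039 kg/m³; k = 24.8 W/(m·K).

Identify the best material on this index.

Screen on constraints: k ≥ 12.9 W/(m·K). Survivors: magnesium alloy, beryllium, alumina ceramic, maraging steel.
Evaluate M for each candidate:
  beryllium: M = 9.44×10⁻³
  magnesium alloy: M = 7.93×10⁻³
  alumina ceramic: M = 5.15×10⁻³
  maraging steel: M = 5.01×10⁻³
Beryllium ranks first.

beryllium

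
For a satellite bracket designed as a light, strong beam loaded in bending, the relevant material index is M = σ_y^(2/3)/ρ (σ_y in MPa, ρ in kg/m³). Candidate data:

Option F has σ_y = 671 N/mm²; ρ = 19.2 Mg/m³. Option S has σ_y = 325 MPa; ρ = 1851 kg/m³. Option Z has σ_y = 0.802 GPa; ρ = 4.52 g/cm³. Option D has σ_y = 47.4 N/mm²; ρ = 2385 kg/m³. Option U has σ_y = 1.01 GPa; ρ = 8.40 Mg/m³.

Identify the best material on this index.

After converting to SI:
  option F: σ_y = 671.0 MPa, ρ = 19200 kg/m³
  option S: σ_y = 325.0 MPa, ρ = 1851 kg/m³
  option Z: σ_y = 802.0 MPa, ρ = 4520 kg/m³
  option D: σ_y = 47.40 MPa, ρ = 2385 kg/m³
  option U: σ_y = 1010 MPa, ρ = 8400 kg/m³
  option S: M = 25.5×10⁻³
  option Z: M = 19.1×10⁻³
  option U: M = 12.0×10⁻³
  option D: M = 5.49×10⁻³
  option F: M = 3.99×10⁻³
Option S ranks first.

option S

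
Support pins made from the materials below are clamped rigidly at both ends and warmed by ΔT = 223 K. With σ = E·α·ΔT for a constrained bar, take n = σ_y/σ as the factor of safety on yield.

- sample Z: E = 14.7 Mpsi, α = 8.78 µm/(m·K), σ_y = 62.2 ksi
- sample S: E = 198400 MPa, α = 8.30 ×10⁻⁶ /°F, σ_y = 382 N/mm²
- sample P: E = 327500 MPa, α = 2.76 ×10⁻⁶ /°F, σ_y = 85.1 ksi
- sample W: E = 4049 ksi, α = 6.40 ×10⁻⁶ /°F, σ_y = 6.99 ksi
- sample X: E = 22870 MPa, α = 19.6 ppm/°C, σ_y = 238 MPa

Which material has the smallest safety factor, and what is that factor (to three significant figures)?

sample S, n = 0.578

With everything in SI (GPa, ×10⁻⁶/K, MPa):
  sample Z: E = 101.4, α = 8.78, σ_y = 428.9 → σ = 198 MPa, n = 2.16
  sample S: E = 198.4, α = 14.9, σ_y = 382.0 → σ = 661 MPa, n = 0.578
  sample P: E = 327.5, α = 4.97, σ_y = 586.7 → σ = 363 MPa, n = 1.62
  sample W: E = 27.92, α = 11.5, σ_y = 48.19 → σ = 71.7 MPa, n = 0.672
  sample X: E = 22.87, α = 19.6, σ_y = 238.0 → σ = 100 MPa, n = 2.38
Smallest n: sample S with n = 0.578.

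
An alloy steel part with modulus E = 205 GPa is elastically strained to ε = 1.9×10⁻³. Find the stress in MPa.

390 MPa

σ = E·ε = 205000 MPa × 1.9×10⁻³ = 390 MPa.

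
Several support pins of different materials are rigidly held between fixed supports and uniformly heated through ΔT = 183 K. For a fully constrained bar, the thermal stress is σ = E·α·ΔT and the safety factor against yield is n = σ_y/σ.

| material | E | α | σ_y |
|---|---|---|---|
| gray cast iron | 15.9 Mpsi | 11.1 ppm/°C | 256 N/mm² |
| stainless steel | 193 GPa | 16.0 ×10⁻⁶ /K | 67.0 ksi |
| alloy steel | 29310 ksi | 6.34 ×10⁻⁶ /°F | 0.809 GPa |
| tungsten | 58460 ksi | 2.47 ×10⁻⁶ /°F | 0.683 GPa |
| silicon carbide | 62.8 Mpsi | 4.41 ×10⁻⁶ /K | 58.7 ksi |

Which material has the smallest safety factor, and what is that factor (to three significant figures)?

stainless steel, n = 0.817

Converting E to GPa, α to ×10⁻⁶/K, σ_y to MPa, then σ and n for each:
  gray cast iron: E = 109.6, α = 11.1, σ_y = 256.0 → σ = 223 MPa, n = 1.15
  stainless steel: E = 193.0, α = 16.0, σ_y = 461.9 → σ = 565 MPa, n = 0.817
  alloy steel: E = 202.1, α = 11.4, σ_y = 809.0 → σ = 422 MPa, n = 1.92
  tungsten: E = 403.1, α = 4.45, σ_y = 683.0 → σ = 328 MPa, n = 2.08
  silicon carbide: E = 433.0, α = 4.41, σ_y = 404.7 → σ = 349 MPa, n = 1.16
Stainless steel has the lowest safety factor, n = 0.817.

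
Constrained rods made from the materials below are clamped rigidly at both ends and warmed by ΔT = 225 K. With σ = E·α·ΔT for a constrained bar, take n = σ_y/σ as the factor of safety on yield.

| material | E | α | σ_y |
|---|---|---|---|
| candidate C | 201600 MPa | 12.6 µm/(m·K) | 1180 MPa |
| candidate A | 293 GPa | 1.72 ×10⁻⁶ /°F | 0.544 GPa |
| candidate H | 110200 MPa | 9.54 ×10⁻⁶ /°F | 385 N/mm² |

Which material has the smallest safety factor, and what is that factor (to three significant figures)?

With everything in SI (GPa, ×10⁻⁶/K, MPa):
  candidate C: E = 201.6, α = 12.6, σ_y = 1180 → σ = 572 MPa, n = 2.06
  candidate A: E = 293.0, α = 3.10, σ_y = 544.0 → σ = 204 MPa, n = 2.67
  candidate H: E = 110.2, α = 17.2, σ_y = 385.0 → σ = 426 MPa, n = 0.904
Candidate H has the lowest safety factor, n = 0.904.

candidate H, n = 0.904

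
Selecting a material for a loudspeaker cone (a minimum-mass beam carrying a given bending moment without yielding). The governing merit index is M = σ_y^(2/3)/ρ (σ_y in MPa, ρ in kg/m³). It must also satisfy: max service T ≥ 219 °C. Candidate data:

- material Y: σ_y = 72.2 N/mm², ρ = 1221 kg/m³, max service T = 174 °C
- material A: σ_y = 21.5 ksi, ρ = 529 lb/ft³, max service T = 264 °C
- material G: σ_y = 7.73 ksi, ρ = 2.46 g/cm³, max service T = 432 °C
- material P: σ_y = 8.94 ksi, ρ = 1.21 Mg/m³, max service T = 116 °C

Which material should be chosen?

material G

Screen on constraints: max service T ≥ 219 °C. Survivors: material A, material G.
In SI units:
  material A: σ_y = 148.2 MPa, ρ = 8474 kg/m³
  material G: σ_y = 53.30 MPa, ρ = 2460 kg/m³
  material G: M = 5.76×10⁻³
  material A: M = 3.31×10⁻³
Material G has the largest M.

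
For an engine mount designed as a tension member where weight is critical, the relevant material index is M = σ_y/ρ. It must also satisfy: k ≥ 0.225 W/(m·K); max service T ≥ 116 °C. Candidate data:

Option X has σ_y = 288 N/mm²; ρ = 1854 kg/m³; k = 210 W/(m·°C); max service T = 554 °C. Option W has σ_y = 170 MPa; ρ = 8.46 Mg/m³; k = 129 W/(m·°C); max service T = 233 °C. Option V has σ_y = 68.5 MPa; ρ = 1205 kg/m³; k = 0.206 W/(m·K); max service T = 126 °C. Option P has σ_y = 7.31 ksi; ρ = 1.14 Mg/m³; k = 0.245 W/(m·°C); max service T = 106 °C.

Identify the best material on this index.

Screen on constraints: k ≥ 0.225 W/(m·K); max service T ≥ 116 °C. Survivors: option X, option W.
Putting every candidate on a common basis:
  option X: σ_y = 288.0 MPa, ρ = 1854 kg/m³
  option W: σ_y = 170.0 MPa, ρ = 8460 kg/m³
  option X: M = 155 kN·m/kg
  option W: M = 20.1 kN·m/kg
Option X has the largest M.

option X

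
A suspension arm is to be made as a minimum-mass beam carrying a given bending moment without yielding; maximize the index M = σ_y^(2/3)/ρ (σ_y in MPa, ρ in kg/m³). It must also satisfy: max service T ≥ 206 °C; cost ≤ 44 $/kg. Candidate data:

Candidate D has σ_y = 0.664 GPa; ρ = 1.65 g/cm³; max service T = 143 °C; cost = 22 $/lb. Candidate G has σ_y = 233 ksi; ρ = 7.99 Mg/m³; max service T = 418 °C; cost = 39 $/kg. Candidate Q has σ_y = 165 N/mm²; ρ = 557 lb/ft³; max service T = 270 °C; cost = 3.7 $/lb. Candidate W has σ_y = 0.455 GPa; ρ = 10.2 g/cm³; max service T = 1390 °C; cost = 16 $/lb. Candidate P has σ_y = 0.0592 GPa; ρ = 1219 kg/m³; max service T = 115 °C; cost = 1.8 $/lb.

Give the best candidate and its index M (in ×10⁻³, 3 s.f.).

candidate G, M = 17.2×10⁻³

Screen on constraints: max service T ≥ 206 °C; cost ≤ 44 $/kg. Survivors: candidate G, candidate Q, candidate W.
After converting to SI:
  candidate G: σ_y = 1606 MPa, ρ = 7990 kg/m³
  candidate Q: σ_y = 165.0 MPa, ρ = 8922 kg/m³
  candidate W: σ_y = 455.0 MPa, ρ = 10200 kg/m³
  candidate G: M = 17.2×10⁻³
  candidate W: M = 5.80×10⁻³
  candidate Q: M = 3.37×10⁻³
Candidate G ranks first.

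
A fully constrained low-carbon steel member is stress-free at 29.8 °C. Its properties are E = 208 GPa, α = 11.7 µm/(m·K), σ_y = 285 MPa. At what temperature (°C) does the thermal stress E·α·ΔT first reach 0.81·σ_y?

E·α·ΔT = 230.9 MPa ⇒ ΔT = 230.9 / (208.0×10³ × 11.7×10⁻⁶) = 94.86 K.
T = 29.8 + 94.86 = 124.7 °C.

125 °C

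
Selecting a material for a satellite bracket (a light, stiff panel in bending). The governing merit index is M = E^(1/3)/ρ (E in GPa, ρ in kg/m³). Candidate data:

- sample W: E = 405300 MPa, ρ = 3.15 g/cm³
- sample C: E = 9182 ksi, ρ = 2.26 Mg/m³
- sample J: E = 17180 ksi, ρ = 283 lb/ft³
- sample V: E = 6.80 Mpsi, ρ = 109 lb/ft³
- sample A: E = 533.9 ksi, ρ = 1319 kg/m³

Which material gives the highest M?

In SI units:
  sample W: E = 405.3 GPa, ρ = 3150 kg/m³
  sample C: E = 63.31 GPa, ρ = 2260 kg/m³
  sample J: E = 118.5 GPa, ρ = 4533 kg/m³
  sample V: E = 46.88 GPa, ρ = 1746 kg/m³
  sample A: E = 3.681 GPa, ρ = 1319 kg/m³
  sample W: M = 2.35×10⁻³
  sample V: M = 2.07×10⁻³
  sample C: M = 1.76×10⁻³
  sample A: M = 1.17×10⁻³
  sample J: M = 1.08×10⁻³
Highest index: sample W.

sample W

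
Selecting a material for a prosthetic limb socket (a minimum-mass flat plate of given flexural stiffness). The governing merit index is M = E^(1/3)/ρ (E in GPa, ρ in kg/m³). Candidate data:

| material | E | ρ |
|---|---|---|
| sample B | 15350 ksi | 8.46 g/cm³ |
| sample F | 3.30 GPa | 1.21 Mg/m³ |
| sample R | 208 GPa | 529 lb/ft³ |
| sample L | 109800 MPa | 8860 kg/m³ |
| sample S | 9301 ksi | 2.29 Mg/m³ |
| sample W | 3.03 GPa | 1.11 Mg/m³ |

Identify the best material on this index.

sample S

Convert each candidate to consistent units, then evaluate M:
  sample B: E = 105.8 GPa, ρ = 8460 kg/m³
  sample F: E = 3.300 GPa, ρ = 1210 kg/m³
  sample R: E = 208.0 GPa, ρ = 8474 kg/m³
  sample L: E = 109.8 GPa, ρ = 8860 kg/m³
  sample S: E = 64.13 GPa, ρ = 2290 kg/m³
  sample W: E = 3.030 GPa, ρ = 1110 kg/m³
  sample S: M = 1.75×10⁻³
  sample W: M = 1.30×10⁻³
  sample F: M = 1.23×10⁻³
  sample R: M = 0.699×10⁻³
  sample B: M = 0.559×10⁻³
  sample L: M = 0.540×10⁻³
Sample S ranks first.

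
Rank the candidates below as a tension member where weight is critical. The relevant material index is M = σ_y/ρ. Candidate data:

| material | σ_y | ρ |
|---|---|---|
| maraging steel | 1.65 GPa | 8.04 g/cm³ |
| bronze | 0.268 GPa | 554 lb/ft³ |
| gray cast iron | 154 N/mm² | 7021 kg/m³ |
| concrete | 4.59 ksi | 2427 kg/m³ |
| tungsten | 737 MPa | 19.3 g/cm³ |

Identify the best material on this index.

In SI units:
  maraging steel: σ_y = 1650 MPa, ρ = 8040 kg/m³
  bronze: σ_y = 268.0 MPa, ρ = 8874 kg/m³
  gray cast iron: σ_y = 154.0 MPa, ρ = 7021 kg/m³
  concrete: σ_y = 31.65 MPa, ρ = 2427 kg/m³
  tungsten: σ_y = 737.0 MPa, ρ = 19300 kg/m³
  maraging steel: M = 205 kN·m/kg
  tungsten: M = 38.2 kN·m/kg
  bronze: M = 30.2 kN·m/kg
  gray cast iron: M = 21.9 kN·m/kg
  concrete: M = 13.0 kN·m/kg
The maximum is for maraging steel.

maraging steel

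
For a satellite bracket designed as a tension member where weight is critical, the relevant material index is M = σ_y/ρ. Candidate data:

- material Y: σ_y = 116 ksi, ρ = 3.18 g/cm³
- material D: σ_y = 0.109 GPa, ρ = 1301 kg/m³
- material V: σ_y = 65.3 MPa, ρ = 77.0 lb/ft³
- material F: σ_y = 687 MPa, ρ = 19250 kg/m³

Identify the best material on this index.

Convert each candidate to consistent units, then evaluate M:
  material Y: σ_y = 799.8 MPa, ρ = 3180 kg/m³
  material D: σ_y = 109.0 MPa, ρ = 1301 kg/m³
  material V: σ_y = 65.30 MPa, ρ = 1233 kg/m³
  material F: σ_y = 687.0 MPa, ρ = 19250 kg/m³
  material Y: M = 252 kN·m/kg
  material D: M = 83.8 kN·m/kg
  material V: M = 52.9 kN·m/kg
  material F: M = 35.7 kN·m/kg
The maximum is for material Y.

material Y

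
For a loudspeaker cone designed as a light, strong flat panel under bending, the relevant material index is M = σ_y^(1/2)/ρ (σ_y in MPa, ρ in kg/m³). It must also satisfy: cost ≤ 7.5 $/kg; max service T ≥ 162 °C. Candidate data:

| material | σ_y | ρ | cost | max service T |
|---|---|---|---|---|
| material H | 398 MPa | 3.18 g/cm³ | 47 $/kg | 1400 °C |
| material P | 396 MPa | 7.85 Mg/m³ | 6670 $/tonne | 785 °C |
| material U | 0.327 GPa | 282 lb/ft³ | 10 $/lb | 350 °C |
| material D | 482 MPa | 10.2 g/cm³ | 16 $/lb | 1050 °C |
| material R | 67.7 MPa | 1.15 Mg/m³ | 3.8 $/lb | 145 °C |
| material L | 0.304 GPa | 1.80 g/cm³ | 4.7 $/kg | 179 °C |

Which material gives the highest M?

Screen on constraints: cost ≤ 7.5 $/kg; max service T ≥ 162 °C. Survivors: material P, material L.
Normalizing units and computing the index:
  material P: σ_y = 396.0 MPa, ρ = 7850 kg/m³
  material L: σ_y = 304.0 MPa, ρ = 1800 kg/m³
  material L: M = 9.69×10⁻³
  material P: M = 2.53×10⁻³
Highest index: material L.

material L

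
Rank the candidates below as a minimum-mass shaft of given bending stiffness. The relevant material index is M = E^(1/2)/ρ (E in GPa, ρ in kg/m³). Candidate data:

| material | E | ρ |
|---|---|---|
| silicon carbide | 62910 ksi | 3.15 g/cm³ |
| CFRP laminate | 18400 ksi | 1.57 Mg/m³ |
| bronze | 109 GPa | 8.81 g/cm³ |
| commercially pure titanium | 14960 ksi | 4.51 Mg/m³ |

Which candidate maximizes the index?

Putting every candidate on a common basis:
  silicon carbide: E = 433.7 GPa, ρ = 3150 kg/m³
  CFRP laminate: E = 126.9 GPa, ρ = 1570 kg/m³
  bronze: E = 109.0 GPa, ρ = 8810 kg/m³
  commercially pure titanium: E = 103.1 GPa, ρ = 4510 kg/m³
  CFRP laminate: M = 7.17×10⁻³
  silicon carbide: M = 6.61×10⁻³
  commercially pure titanium: M = 2.25×10⁻³
  bronze: M = 1.19×10⁻³
Highest index: CFRP laminate.

CFRP laminate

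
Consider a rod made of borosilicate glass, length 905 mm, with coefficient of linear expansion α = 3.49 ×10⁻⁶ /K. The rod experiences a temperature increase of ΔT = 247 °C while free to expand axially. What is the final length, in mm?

ΔL = α·L₀·ΔT = 3.49×10⁻⁶ × 905 mm × 247.0 K = 0.780 mm.
L = L₀ + ΔL = 905 + 0.780 = 905.78 mm.

905.78 mm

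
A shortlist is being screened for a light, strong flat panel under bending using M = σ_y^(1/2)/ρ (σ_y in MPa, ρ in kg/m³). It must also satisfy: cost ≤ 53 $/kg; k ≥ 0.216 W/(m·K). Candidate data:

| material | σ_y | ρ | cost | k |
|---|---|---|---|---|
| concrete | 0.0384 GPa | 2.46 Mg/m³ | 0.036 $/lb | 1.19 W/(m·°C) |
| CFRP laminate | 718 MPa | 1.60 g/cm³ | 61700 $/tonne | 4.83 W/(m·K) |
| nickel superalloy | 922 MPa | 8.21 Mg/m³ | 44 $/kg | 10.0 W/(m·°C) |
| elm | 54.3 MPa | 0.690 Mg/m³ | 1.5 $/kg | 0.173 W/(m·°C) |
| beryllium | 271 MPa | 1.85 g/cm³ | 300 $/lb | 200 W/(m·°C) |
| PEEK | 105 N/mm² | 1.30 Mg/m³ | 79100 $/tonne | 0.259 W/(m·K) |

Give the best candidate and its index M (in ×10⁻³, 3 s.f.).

nickel superalloy, M = 3.70×10⁻³

Screen on constraints: cost ≤ 53 $/kg; k ≥ 0.216 W/(m·K). Survivors: concrete, nickel superalloy.
After converting to SI:
  concrete: σ_y = 38.40 MPa, ρ = 2460 kg/m³
  nickel superalloy: σ_y = 922.0 MPa, ρ = 8210 kg/m³
  nickel superalloy: M = 3.70×10⁻³
  concrete: M = 2.52×10⁻³
Nickel superalloy has the largest M.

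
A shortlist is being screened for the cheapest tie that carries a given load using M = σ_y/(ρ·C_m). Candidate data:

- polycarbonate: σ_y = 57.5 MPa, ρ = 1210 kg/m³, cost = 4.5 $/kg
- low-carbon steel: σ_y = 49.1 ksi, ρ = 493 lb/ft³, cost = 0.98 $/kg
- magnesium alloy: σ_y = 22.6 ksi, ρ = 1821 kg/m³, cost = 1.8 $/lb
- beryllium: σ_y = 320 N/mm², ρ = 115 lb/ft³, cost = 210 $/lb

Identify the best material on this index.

low-carbon steel

Normalizing units and computing the index:
  polycarbonate: σ_y = 57.50 MPa, ρ = 1210 kg/m³, cost = 4.500 $/kg
  low-carbon steel: σ_y = 338.5 MPa, ρ = 7897 kg/m³, cost = 0.9800 $/kg
  magnesium alloy: σ_y = 155.8 MPa, ρ = 1821 kg/m³, cost = 3.968 $/kg
  beryllium: σ_y = 320.0 MPa, ρ = 1842 kg/m³, cost = 463.0 $/kg
  low-carbon steel: M = 43.7 kN·m per $
  magnesium alloy: M = 21.6 kN·m per $
  polycarbonate: M = 10.6 kN·m per $
  beryllium: M = 0.375 kN·m per $
Highest index: low-carbon steel.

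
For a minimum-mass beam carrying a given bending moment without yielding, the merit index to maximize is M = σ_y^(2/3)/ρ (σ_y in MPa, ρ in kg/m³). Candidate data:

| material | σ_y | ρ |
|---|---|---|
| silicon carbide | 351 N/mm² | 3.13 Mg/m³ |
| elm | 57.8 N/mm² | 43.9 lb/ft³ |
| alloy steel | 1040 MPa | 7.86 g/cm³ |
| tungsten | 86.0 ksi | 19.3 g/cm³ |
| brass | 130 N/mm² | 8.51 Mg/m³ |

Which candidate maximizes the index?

elm

In SI units:
  silicon carbide: σ_y = 351.0 MPa, ρ = 3130 kg/m³
  elm: σ_y = 57.80 MPa, ρ = 703.2 kg/m³
  alloy steel: σ_y = 1040 MPa, ρ = 7860 kg/m³
  tungsten: σ_y = 592.9 MPa, ρ = 19300 kg/m³
  brass: σ_y = 130.0 MPa, ρ = 8510 kg/m³
  elm: M = 21.3×10⁻³
  silicon carbide: M = 15.9×10⁻³
  alloy steel: M = 13.1×10⁻³
  tungsten: M = 3.66×10⁻³
  brass: M = 3.02×10⁻³
Highest index: elm.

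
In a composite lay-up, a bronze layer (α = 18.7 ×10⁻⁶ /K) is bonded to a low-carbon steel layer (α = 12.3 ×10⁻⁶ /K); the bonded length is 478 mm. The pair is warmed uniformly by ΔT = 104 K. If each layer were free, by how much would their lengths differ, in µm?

318 µm

Δα = |18.7 − 12.3|×10⁻⁶/K = 6.40×10⁻⁶/K.
ΔL_mismatch = Δα·L·ΔT = 6.40×10⁻⁶ × 478.0 mm × 104.0 K = 318 µm.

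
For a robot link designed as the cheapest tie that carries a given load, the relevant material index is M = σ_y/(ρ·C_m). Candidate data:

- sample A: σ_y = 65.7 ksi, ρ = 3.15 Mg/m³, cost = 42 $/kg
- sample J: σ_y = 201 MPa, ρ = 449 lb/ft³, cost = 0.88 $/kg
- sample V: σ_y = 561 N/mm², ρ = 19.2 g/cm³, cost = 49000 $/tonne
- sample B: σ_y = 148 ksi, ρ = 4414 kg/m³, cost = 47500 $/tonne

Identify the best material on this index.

In SI units:
  sample A: σ_y = 453.0 MPa, ρ = 3150 kg/m³, cost = 42.00 $/kg
  sample J: σ_y = 201.0 MPa, ρ = 7192 kg/m³, cost = 0.8800 $/kg
  sample V: σ_y = 561.0 MPa, ρ = 19200 kg/m³, cost = 49.00 $/kg
  sample B: σ_y = 1020 MPa, ρ = 4414 kg/m³, cost = 47.50 $/kg
  sample J: M = 31.8 kN·m per $
  sample B: M = 4.87 kN·m per $
  sample A: M = 3.42 kN·m per $
  sample V: M = 0.596 kN·m per $
Sample J ranks first.

sample J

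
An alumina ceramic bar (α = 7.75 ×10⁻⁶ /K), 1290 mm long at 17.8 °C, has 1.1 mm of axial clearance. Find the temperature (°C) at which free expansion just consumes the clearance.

128 °C

α·L₀·ΔT = 1.1 mm ⇒ ΔT = 1.1 / (7.75×10⁻⁶ × 1290.0) = 110.0 K.
T = 17.8 + 110.0 = 127.8 °C.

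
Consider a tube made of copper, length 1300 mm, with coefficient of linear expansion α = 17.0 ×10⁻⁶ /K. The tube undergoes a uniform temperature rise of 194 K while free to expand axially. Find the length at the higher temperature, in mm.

ΔL = α·L₀·ΔT = 17.0×10⁻⁶ × 1300 mm × 194.0 K = 4.29 mm.
L = L₀ + ΔL = 1300 + 4.29 = 1304.3 mm.

1304.3 mm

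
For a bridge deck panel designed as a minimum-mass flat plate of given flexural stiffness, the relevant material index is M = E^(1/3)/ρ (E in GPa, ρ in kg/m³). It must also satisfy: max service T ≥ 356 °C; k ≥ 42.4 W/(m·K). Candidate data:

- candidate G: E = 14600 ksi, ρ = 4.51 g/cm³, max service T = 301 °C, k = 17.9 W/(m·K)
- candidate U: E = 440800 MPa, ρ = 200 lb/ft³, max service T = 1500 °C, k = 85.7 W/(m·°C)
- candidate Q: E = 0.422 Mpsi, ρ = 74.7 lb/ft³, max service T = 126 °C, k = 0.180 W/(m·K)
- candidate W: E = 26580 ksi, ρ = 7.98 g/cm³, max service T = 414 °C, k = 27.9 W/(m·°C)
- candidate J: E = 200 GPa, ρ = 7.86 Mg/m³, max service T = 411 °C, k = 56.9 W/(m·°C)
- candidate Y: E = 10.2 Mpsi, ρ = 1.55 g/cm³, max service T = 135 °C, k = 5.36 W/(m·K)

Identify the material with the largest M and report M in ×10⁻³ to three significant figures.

candidate U, M = 2.38×10⁻³

Screen on constraints: max service T ≥ 356 °C; k ≥ 42.4 W/(m·K). Survivors: candidate U, candidate J.
After converting to SI:
  candidate U: E = 440.8 GPa, ρ = 3204 kg/m³
  candidate J: E = 200.0 GPa, ρ = 7860 kg/m³
  candidate U: M = 2.38×10⁻³
  candidate J: M = 0.744×10⁻³
Highest index: candidate U.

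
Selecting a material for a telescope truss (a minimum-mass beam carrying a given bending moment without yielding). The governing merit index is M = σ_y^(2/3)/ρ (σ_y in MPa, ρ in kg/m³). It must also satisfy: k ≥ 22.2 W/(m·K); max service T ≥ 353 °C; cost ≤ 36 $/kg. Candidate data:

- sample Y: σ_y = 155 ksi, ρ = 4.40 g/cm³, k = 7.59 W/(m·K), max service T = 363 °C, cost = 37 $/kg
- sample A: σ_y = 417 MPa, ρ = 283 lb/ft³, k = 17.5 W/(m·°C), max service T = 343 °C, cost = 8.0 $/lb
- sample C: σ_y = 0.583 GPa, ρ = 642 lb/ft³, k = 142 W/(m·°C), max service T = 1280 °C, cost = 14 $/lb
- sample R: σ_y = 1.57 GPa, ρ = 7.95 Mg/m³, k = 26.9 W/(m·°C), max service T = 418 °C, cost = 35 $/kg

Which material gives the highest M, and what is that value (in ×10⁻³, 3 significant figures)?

sample R, M = 17.0×10⁻³

Screen on constraints: k ≥ 22.2 W/(m·K); max service T ≥ 353 °C; cost ≤ 36 $/kg. Survivors: sample C, sample R.
Putting every candidate on a common basis:
  sample C: σ_y = 583.0 MPa, ρ = 10280 kg/m³
  sample R: σ_y = 1570 MPa, ρ = 7950 kg/m³
  sample R: M = 17.0×10⁻³
  sample C: M = 6.79×10⁻³
The maximum is for sample R.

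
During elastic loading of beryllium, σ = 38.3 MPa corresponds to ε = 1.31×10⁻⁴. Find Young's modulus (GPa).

E = σ/ε = 38.3 MPa / 1.31×10⁻⁴ = 292400 MPa = 292 GPa.

292 GPa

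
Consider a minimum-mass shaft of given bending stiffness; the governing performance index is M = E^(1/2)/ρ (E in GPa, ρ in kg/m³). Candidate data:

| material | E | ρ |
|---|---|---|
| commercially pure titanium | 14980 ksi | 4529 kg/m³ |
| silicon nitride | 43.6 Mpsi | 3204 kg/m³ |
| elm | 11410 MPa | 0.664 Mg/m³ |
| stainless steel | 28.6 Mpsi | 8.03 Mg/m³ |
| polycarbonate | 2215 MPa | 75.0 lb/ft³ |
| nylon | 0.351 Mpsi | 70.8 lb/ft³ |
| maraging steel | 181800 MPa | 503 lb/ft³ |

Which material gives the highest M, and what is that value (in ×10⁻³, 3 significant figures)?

Convert each candidate to consistent units, then evaluate M:
  commercially pure titanium: E = 103.3 GPa, ρ = 4529 kg/m³
  silicon nitride: E = 300.6 GPa, ρ = 3204 kg/m³
  elm: E = 11.41 GPa, ρ = 664.0 kg/m³
  stainless steel: E = 197.2 GPa, ρ = 8030 kg/m³
  polycarbonate: E = 2.215 GPa, ρ = 1201 kg/m³
  nylon: E = 2.420 GPa, ρ = 1134 kg/m³
  maraging steel: E = 181.8 GPa, ρ = 8057 kg/m³
  silicon nitride: M = 5.41×10⁻³
  elm: M = 5.09×10⁻³
  commercially pure titanium: M = 2.24×10⁻³
  stainless steel: M = 1.75×10⁻³
  maraging steel: M = 1.67×10⁻³
  nylon: M = 1.37×10⁻³
  polycarbonate: M = 1.24×10⁻³
Silicon nitride ranks first.

silicon nitride, M = 5.41×10⁻³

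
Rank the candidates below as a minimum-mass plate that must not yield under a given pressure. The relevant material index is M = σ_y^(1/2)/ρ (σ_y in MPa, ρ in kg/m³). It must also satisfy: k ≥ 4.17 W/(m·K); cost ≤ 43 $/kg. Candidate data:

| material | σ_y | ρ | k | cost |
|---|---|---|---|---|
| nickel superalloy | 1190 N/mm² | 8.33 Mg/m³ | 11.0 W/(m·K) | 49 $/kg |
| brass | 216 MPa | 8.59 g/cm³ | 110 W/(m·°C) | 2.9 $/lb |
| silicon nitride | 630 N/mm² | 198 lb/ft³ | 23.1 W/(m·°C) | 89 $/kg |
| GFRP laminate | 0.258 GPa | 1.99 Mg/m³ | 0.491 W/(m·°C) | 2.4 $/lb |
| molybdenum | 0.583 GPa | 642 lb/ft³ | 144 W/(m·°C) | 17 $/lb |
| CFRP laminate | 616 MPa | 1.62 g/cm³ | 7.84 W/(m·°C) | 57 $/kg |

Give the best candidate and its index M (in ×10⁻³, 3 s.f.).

Screen on constraints: k ≥ 4.17 W/(m·K); cost ≤ 43 $/kg. Survivors: brass, molybdenum.
In SI units:
  brass: σ_y = 216.0 MPa, ρ = 8590 kg/m³
  molybdenum: σ_y = 583.0 MPa, ρ = 10280 kg/m³
  molybdenum: M = 2.35×10⁻³
  brass: M = 1.71×10⁻³
Molybdenum ranks first.

molybdenum, M = 2.35×10⁻³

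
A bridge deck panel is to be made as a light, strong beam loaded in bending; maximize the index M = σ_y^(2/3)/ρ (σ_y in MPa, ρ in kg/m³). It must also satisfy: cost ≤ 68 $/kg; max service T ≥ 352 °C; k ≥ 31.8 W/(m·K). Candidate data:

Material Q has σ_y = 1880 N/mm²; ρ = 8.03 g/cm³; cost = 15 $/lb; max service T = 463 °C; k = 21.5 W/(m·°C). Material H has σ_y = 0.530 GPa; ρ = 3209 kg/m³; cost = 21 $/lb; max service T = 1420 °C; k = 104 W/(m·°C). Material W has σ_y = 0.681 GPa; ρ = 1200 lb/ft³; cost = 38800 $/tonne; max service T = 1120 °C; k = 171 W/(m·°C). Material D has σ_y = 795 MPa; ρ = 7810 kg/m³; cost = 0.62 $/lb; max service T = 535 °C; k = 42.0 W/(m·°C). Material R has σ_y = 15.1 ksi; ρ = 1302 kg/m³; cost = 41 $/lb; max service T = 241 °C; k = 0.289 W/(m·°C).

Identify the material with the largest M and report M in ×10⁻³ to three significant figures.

material H, M = 20.4×10⁻³

Screen on constraints: cost ≤ 68 $/kg; max service T ≥ 352 °C; k ≥ 31.8 W/(m·K). Survivors: material H, material W, material D.
Convert each candidate to consistent units, then evaluate M:
  material H: σ_y = 530.0 MPa, ρ = 3209 kg/m³
  material W: σ_y = 681.0 MPa, ρ = 19220 kg/m³
  material D: σ_y = 795.0 MPa, ρ = 7810 kg/m³
  material H: M = 20.4×10⁻³
  material D: M = 11.0×10⁻³
  material W: M = 4.03×10⁻³
Highest index: material H.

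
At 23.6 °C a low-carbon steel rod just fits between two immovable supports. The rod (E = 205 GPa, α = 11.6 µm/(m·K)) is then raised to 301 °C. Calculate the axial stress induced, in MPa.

660 MPa

ΔT = 277.4 K. Constrained thermal stress σ = E·α·ΔT = 205.0×10³ MPa × 11.6×10⁻⁶ × 277.4 = 660 MPa (compressive).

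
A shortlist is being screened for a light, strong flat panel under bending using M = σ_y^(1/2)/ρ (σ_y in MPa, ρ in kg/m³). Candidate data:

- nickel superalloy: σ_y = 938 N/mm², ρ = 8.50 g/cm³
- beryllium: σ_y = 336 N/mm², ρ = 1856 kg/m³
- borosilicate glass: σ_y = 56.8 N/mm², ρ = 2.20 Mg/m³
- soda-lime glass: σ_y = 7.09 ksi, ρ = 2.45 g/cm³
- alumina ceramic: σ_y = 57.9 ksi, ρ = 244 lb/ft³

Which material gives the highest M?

beryllium

Putting every candidate on a common basis:
  nickel superalloy: σ_y = 938.0 MPa, ρ = 8500 kg/m³
  beryllium: σ_y = 336.0 MPa, ρ = 1856 kg/m³
  borosilicate glass: σ_y = 56.80 MPa, ρ = 2200 kg/m³
  soda-lime glass: σ_y = 48.88 MPa, ρ = 2450 kg/m³
  alumina ceramic: σ_y = 399.2 MPa, ρ = 3909 kg/m³
  beryllium: M = 9.88×10⁻³
  alumina ceramic: M = 5.11×10⁻³
  nickel superalloy: M = 3.60×10⁻³
  borosilicate glass: M = 3.43×10⁻³
  soda-lime glass: M = 2.85×10⁻³
Beryllium ranks first.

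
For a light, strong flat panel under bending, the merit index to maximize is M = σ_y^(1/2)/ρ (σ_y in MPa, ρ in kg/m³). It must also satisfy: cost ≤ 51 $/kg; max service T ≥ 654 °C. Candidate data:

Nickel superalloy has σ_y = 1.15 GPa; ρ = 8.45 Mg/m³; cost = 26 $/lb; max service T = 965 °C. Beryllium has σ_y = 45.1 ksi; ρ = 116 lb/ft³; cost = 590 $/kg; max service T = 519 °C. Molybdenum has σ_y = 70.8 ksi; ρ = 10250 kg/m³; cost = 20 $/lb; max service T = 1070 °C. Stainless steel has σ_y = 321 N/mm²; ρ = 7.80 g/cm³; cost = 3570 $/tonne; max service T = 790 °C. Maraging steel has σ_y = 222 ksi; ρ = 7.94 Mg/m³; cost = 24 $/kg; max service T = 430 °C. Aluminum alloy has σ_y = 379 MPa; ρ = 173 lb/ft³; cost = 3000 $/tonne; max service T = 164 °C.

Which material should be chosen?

stainless steel

Screen on constraints: cost ≤ 51 $/kg; max service T ≥ 654 °C. Survivors: molybdenum, stainless steel.
Normalizing units and computing the index:
  molybdenum: σ_y = 488.1 MPa, ρ = 10250 kg/m³
  stainless steel: σ_y = 321.0 MPa, ρ = 7800 kg/m³
  stainless steel: M = 2.30×10⁻³
  molybdenum: M = 2.16×10⁻³
Stainless steel has the largest M.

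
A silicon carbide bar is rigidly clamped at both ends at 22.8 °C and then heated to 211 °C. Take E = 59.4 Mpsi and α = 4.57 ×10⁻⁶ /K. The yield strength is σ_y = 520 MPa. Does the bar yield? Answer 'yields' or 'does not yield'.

E = 59.4 Mpsi = 409.5 GPa.
ΔT = 188.2 K. Constrained thermal stress σ = E·α·ΔT = 409.5×10³ MPa × 4.57×10⁻⁶ × 188.2 = 352 MPa (compressive).
Compare to σ_y = 520 MPa: σ < σ_y, so it does not yield.

does not yield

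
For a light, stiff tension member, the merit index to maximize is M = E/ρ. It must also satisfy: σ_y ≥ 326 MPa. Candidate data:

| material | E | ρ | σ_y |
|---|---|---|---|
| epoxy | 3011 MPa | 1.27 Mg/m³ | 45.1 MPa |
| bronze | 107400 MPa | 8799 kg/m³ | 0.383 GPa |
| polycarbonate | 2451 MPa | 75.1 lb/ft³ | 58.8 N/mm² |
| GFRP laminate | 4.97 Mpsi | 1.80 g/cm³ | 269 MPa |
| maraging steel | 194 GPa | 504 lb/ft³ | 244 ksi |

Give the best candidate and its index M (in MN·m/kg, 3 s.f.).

Screen on constraints: σ_y ≥ 326 MPa. Survivors: bronze, maraging steel.
In SI units:
  bronze: E = 107.4 GPa, ρ = 8799 kg/m³
  maraging steel: E = 194.0 GPa, ρ = 8073 kg/m³
  maraging steel: M = 24.0 MN·m/kg
  bronze: M = 12.2 MN·m/kg
Highest index: maraging steel.

maraging steel, M = 24.0 MN·m/kg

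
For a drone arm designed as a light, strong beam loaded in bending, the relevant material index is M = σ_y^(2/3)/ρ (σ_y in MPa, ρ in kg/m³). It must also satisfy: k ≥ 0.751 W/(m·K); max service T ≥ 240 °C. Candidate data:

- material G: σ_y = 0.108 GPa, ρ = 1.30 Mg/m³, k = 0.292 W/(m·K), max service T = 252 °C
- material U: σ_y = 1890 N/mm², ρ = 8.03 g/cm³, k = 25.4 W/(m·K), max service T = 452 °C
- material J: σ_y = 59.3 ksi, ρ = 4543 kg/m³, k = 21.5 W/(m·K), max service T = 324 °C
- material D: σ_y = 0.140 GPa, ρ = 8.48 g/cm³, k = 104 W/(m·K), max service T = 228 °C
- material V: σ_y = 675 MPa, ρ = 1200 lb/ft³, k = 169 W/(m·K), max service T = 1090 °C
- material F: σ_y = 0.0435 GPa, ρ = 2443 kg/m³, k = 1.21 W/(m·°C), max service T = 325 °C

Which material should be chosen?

Screen on constraints: k ≥ 0.751 W/(m·K); max service T ≥ 240 °C. Survivors: material U, material J, material V, material F.
In SI units:
  material U: σ_y = 1890 MPa, ρ = 8030 kg/m³
  material J: σ_y = 408.9 MPa, ρ = 4543 kg/m³
  material V: σ_y = 675.0 MPa, ρ = 19220 kg/m³
  material F: σ_y = 43.50 MPa, ρ = 2443 kg/m³
  material U: M = 19.0×10⁻³
  material J: M = 12.1×10⁻³
  material F: M = 5.06×10⁻³
  material V: M = 4.00×10⁻³
Material U has the largest M.

material U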